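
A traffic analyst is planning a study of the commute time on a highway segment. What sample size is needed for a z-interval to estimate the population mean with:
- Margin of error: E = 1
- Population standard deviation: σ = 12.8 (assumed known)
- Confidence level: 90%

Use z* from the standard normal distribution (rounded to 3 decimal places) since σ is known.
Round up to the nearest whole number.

Using z* since population σ is known (z-interval formula).

For 90% confidence, z* = 1.645 (from standard normal table)

Sample size formula for z-interval: n = (z*σ/E)²

n = (1.645 × 12.8 / 1)²
  = (21.056000)²
  = 443.3551

Round up to the nearest whole number: n = 444

444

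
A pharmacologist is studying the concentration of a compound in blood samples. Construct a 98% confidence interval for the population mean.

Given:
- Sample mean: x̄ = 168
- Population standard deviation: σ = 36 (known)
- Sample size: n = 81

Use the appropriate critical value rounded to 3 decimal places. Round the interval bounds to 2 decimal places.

The population standard deviation σ is known, so use a z-interval (standard normal critical value).

For 98% confidence, z* = 2.326 (from standard normal table)

Standard error: SE = σ/√n = 36/√81 = 4.000000

Margin of error: E = z* × SE = 2.326 × 4.000000 = 9.3040

Z-interval: x̄ ± E = 168 ± 9.3040 = (158.6960, 177.3040)

Rounded to 2 decimal places:

(158.70, 177.30)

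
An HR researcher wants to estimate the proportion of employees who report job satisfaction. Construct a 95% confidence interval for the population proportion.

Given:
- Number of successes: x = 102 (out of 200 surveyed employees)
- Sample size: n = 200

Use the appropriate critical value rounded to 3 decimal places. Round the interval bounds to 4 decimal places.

Sample proportion: p̂ = 102/200 = 0.510000

Check conditions for normal approximation:
  np̂ = 102 ≥ 10 ✓
  n(1-p̂) = 98 ≥ 10 ✓

The sample is large enough, so use a z-interval (normal approximation) for the proportion.

For 95% confidence, z* = 1.96 (from standard normal table)

Standard error: SE = √(p̂(1-p̂)/n) = √(0.510000×0.490000/200) = 0.03534827

Margin of error: E = z* × SE = 1.96 × 0.03534827 = 0.069283

Z-interval: p̂ ± E = 0.510000 ± 0.069283 = (0.440717, 0.579283)

Rounded to 4 decimal places:

(0.4407, 0.5793)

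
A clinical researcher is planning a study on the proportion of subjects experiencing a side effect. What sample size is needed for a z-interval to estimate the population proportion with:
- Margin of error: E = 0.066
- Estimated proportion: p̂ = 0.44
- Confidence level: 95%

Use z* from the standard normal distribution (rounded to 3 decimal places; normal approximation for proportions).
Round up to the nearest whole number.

Using z* for proportion z-interval (normal approximation).

For 95% confidence, z* = 1.96 (from standard normal table)

Sample size formula for proportion z-interval: n = z*²p̂(1-p̂)/E²

n = 1.96² × 0.44 × 0.56 / 0.066²
  = 3.8416 × 0.2464 / 0.004356
  = 217.3026

Round up to the nearest whole number: n = 218

218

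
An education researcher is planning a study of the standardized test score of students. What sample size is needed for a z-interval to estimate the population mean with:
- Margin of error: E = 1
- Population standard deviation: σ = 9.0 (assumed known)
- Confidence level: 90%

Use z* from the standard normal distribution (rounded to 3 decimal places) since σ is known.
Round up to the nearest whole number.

Using z* since population σ is known (z-interval formula).

For 90% confidence, z* = 1.645 (from standard normal table)

Sample size formula for z-interval: n = (z*σ/E)²

n = (1.645 × 9.0 / 1)²
  = (14.805000)²
  = 219.1880

Round up to the nearest whole number: n = 220

220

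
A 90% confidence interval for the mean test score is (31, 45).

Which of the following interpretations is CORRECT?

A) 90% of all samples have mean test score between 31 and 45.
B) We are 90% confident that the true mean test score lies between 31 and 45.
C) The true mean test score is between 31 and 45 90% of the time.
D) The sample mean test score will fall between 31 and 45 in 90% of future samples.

A confidence interval represents our confidence in the procedure, not a probability statement about the parameter.

Key concept: If we repeated this sampling process many times and computed a 90% CI each time, about 90% of those intervals would contain the true population parameter.

For this specific interval (31, 45):
- Midpoint (point estimate): 38
- Margin of error: 7

The correct interpretation is the one stating confidence that the true parameter lies in the interval — option B.

B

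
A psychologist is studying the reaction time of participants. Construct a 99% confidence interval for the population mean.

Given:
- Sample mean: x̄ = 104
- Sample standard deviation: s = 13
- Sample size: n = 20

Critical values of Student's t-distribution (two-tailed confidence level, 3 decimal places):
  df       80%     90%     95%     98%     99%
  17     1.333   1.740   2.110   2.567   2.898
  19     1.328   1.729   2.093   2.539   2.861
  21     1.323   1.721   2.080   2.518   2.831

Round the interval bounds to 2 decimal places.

The population standard deviation σ is unknown (only the sample standard deviation s is given), so use a t-interval with df = n - 1 = 20 - 1 = 19.

For 99% confidence with df = 19, t* = 2.861 (from t-table)

Standard error: SE = s/√n = 13/√20 = 2.906888

Margin of error: E = t* × SE = 2.861 × 2.906888 = 8.3166

T-interval: x̄ ± E = 104 ± 8.3166 = (95.6834, 112.3166)

Rounded to 2 decimal places:

(95.68, 112.32)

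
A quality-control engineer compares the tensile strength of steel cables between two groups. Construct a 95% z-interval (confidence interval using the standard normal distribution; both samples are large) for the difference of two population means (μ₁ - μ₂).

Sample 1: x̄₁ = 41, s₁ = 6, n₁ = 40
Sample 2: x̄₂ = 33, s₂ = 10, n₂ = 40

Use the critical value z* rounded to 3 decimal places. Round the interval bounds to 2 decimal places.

Both samples are large (n₁ = 40 ≥ 30, n₂ = 40 ≥ 30), so a z-interval for the difference of means applies.

Point estimate: x̄₁ - x̄₂ = 41 - 33 = 8

Standard error: SE = √(s₁²/n₁ + s₂²/n₂)
= √(6²/40 + 10²/40)
= √(0.900000 + 2.500000)
= 1.843909

For 95% confidence, z* = 1.96 (from standard normal table)
Margin of error: E = z* × SE = 1.96 × 1.843909 = 3.6141

Z-interval: (x̄₁ - x̄₂) ± E = 8 ± 3.6141 = (4.3859, 11.6141)

Rounded to 2 decimal places:

(4.39, 11.61)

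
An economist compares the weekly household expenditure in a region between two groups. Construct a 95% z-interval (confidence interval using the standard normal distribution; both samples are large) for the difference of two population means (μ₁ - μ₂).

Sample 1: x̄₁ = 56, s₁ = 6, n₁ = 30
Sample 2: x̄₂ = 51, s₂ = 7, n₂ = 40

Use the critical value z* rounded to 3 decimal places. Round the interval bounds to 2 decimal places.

Both samples are large (n₁ = 30 ≥ 30, n₂ = 40 ≥ 30), so a z-interval for the difference of means applies.

Point estimate: x̄₁ - x̄₂ = 56 - 51 = 5

Standard error: SE = √(s₁²/n₁ + s₂²/n₂)
= √(6²/30 + 7²/40)
= √(1.200000 + 1.225000)
= 1.557241

For 95% confidence, z* = 1.96 (from standard normal table)
Margin of error: E = z* × SE = 1.96 × 1.557241 = 3.0522

Z-interval: (x̄₁ - x̄₂) ± E = 5 ± 3.0522 = (1.9478, 8.0522)

Rounded to 2 decimal places:

(1.95, 8.05)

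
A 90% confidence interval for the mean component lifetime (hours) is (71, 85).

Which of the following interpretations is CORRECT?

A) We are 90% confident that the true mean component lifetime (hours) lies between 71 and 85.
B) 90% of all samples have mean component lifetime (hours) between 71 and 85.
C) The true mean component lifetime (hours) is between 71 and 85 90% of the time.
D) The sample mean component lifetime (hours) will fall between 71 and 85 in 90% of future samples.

A confidence interval represents our confidence in the procedure, not a probability statement about the parameter.

Key concept: If we repeated this sampling process many times and computed a 90% CI each time, about 90% of those intervals would contain the true population parameter.

For this specific interval (71, 85):
- Midpoint (point estimate): 78
- Margin of error: 7

The correct interpretation is the one stating confidence that the true parameter lies in the interval — option A.

A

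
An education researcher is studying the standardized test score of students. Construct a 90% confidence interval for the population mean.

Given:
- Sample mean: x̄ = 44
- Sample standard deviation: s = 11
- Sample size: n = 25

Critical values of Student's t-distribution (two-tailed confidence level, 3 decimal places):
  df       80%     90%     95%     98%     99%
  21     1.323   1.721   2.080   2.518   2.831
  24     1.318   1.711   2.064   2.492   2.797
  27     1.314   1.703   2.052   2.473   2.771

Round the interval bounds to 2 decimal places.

The population standard deviation σ is unknown (only the sample standard deviation s is given), so use a t-interval with df = n - 1 = 25 - 1 = 24.

For 90% confidence with df = 24, t* = 1.711 (from t-table)

Standard error: SE = s/√n = 11/√25 = 2.200000

Margin of error: E = t* × SE = 1.711 × 2.200000 = 3.7642

T-interval: x̄ ± E = 44 ± 3.7642 = (40.2358, 47.7642)

Rounded to 2 decimal places:

(40.24, 47.76)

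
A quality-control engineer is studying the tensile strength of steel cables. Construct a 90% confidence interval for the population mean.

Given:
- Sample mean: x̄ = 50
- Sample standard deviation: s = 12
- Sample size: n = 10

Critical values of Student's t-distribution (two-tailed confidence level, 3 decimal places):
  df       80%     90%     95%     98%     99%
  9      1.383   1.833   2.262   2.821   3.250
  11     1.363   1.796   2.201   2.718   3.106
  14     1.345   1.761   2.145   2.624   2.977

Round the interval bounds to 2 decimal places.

The population standard deviation σ is unknown (only the sample standard deviation s is given), so use a t-interval with df = n - 1 = 10 - 1 = 9.

For 90% confidence with df = 9, t* = 1.833 (from t-table)

Standard error: SE = s/√n = 12/√10 = 3.794733

Margin of error: E = t* × SE = 1.833 × 3.794733 = 6.9557

T-interval: x̄ ± E = 50 ± 6.9557 = (43.0443, 56.9557)

Rounded to 2 decimal places:

(43.04, 56.96)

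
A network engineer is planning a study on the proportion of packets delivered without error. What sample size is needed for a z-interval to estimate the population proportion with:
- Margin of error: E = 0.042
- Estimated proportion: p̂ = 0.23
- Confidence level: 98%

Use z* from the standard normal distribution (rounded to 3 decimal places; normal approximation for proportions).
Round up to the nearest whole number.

Using z* for proportion z-interval (normal approximation).

For 98% confidence, z* = 2.326 (from standard normal table)

Sample size formula for proportion z-interval: n = z*²p̂(1-p̂)/E²

n = 2.326² × 0.23 × 0.77 / 0.042²
  = 5.410276 × 0.1771 / 0.001764
  = 543.1745

Round up to the nearest whole number: n = 544

544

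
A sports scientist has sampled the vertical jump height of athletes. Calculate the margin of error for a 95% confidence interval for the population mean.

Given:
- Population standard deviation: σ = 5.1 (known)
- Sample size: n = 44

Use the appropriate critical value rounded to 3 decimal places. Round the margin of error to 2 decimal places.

The population standard deviation σ is known, so use the z-interval margin of error formula.

For 95% confidence, z* = 1.96 (from standard normal table)

Margin of error formula for z-interval: E = z* × σ/√n

E = 1.96 × 5.1/√44
  = 1.96 × 0.768854
  = 1.5070

Rounded to 2 decimal places:

1.51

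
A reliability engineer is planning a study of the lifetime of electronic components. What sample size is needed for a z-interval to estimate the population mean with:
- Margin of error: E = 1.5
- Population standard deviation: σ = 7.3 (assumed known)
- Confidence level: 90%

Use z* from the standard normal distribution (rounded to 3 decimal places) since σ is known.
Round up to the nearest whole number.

Using z* since population σ is known (z-interval formula).

For 90% confidence, z* = 1.645 (from standard normal table)

Sample size formula for z-interval: n = (z*σ/E)²

n = (1.645 × 7.3 / 1.5)²
  = (8.005667)²
  = 64.0907

Round up to the nearest whole number: n = 65

65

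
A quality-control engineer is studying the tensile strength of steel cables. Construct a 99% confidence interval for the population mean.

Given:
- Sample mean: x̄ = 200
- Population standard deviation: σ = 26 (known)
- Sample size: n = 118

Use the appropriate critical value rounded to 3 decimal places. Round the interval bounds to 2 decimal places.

The population standard deviation σ is known, so use a z-interval (standard normal critical value).

For 99% confidence, z* = 2.576 (from standard normal table)

Standard error: SE = σ/√n = 26/√118 = 2.393494

Margin of error: E = z* × SE = 2.576 × 2.393494 = 6.1656

Z-interval: x̄ ± E = 200 ± 6.1656 = (193.8344, 206.1656)

Rounded to 2 decimal places:

(193.83, 206.17)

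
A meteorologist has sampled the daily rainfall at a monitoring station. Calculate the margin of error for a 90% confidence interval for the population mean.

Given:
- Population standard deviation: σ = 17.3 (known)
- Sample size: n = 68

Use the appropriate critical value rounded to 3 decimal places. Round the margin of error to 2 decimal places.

The population standard deviation σ is known, so use the z-interval margin of error formula.

For 90% confidence, z* = 1.645 (from standard normal table)

Margin of error formula for z-interval: E = z* × σ/√n

E = 1.645 × 17.3/√68
  = 1.645 × 2.097933
  = 3.4511

Rounded to 2 decimal places:

3.45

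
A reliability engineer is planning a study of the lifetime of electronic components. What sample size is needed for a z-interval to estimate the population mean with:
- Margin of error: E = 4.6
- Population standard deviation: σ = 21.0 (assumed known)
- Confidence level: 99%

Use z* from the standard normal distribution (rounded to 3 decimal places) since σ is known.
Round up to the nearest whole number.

Using z* since population σ is known (z-interval formula).

For 99% confidence, z* = 2.576 (from standard normal table)

Sample size formula for z-interval: n = (z*σ/E)²

n = (2.576 × 21.0 / 4.6)²
  = (11.760000)²
  = 138.2976

Round up to the nearest whole number: n = 139

139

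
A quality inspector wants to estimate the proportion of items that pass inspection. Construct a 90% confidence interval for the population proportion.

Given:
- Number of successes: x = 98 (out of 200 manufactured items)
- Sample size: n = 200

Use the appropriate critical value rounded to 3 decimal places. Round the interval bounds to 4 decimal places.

Sample proportion: p̂ = 98/200 = 0.490000

Check conditions for normal approximation:
  np̂ = 98 ≥ 10 ✓
  n(1-p̂) = 102 ≥ 10 ✓

The sample is large enough, so use a z-interval (normal approximation) for the proportion.

For 90% confidence, z* = 1.645 (from standard normal table)

Standard error: SE = √(p̂(1-p̂)/n) = √(0.490000×0.510000/200) = 0.03534827

Margin of error: E = z* × SE = 1.645 × 0.03534827 = 0.058148

Z-interval: p̂ ± E = 0.490000 ± 0.058148 = (0.431852, 0.548148)

Rounded to 4 decimal places:

(0.4319, 0.5481)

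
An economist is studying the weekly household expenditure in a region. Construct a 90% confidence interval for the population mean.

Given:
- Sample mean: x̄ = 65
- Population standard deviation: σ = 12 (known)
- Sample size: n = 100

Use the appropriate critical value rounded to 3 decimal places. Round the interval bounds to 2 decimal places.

The population standard deviation σ is known, so use a z-interval (standard normal critical value).

For 90% confidence, z* = 1.645 (from standard normal table)

Standard error: SE = σ/√n = 12/√100 = 1.200000

Margin of error: E = z* × SE = 1.645 × 1.200000 = 1.9740

Z-interval: x̄ ± E = 65 ± 1.9740 = (63.0260, 66.9740)

Rounded to 2 decimal places:

(63.03, 66.97)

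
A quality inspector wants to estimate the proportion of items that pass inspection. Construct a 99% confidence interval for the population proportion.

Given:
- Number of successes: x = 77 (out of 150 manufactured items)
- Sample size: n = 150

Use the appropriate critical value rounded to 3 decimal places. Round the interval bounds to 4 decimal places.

Sample proportion: p̂ = 77/150 = 0.513333

Check conditions for normal approximation:
  np̂ = 77 ≥ 10 ✓
  n(1-p̂) = 73 ≥ 10 ✓

The sample is large enough, so use a z-interval (normal approximation) for the proportion.

For 99% confidence, z* = 2.576 (from standard normal table)

Standard error: SE = √(p̂(1-p̂)/n) = √(0.513333×0.486667/150) = 0.04081031

Margin of error: E = z* × SE = 2.576 × 0.04081031 = 0.105127

Z-interval: p̂ ± E = 0.513333 ± 0.105127 = (0.408206, 0.618461)

Rounded to 4 decimal places:

(0.4082, 0.6185)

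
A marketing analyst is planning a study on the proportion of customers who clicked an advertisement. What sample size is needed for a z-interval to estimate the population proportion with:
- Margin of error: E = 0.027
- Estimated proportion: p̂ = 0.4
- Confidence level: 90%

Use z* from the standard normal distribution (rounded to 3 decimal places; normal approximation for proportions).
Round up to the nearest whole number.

Using z* for proportion z-interval (normal approximation).

For 90% confidence, z* = 1.645 (from standard normal table)

Sample size formula for proportion z-interval: n = z*²p̂(1-p̂)/E²

n = 1.645² × 0.4 × 0.6 / 0.027²
  = 2.706025 × 0.24 / 0.000729
  = 890.8724

Round up to the nearest whole number: n = 891

891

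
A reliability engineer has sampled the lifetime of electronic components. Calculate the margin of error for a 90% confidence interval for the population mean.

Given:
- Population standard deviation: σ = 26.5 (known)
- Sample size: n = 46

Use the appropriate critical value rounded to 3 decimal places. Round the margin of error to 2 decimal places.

The population standard deviation σ is known, so use the z-interval margin of error formula.

For 90% confidence, z* = 1.645 (from standard normal table)

Margin of error formula for z-interval: E = z* × σ/√n

E = 1.645 × 26.5/√46
  = 1.645 × 3.907212
  = 6.4274

Rounded to 2 decimal places:

6.43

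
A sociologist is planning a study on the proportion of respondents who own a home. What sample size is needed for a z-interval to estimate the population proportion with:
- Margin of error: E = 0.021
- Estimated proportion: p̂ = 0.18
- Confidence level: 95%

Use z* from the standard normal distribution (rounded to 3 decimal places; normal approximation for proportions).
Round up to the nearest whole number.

Using z* for proportion z-interval (normal approximation).

For 95% confidence, z* = 1.96 (from standard normal table)

Sample size formula for proportion z-interval: n = z*²p̂(1-p̂)/E²

n = 1.96² × 0.18 × 0.82 / 0.021²
  = 3.8416 × 0.1476 / 0.000441
  = 1285.7600

Round up to the nearest whole number: n = 1286

1286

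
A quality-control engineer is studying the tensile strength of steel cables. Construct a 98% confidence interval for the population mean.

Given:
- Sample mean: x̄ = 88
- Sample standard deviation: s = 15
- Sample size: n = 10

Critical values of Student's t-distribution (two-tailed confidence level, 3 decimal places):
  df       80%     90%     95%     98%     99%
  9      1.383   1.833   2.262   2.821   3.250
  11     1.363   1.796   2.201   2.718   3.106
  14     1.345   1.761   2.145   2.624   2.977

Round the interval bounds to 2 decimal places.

The population standard deviation σ is unknown (only the sample standard deviation s is given), so use a t-interval with df = n - 1 = 10 - 1 = 9.

For 98% confidence with df = 9, t* = 2.821 (from t-table)

Standard error: SE = s/√n = 15/√10 = 4.743416

Margin of error: E = t* × SE = 2.821 × 4.743416 = 13.3812

T-interval: x̄ ± E = 88 ± 13.3812 = (74.6188, 101.3812)

Rounded to 2 decimal places:

(74.62, 101.38)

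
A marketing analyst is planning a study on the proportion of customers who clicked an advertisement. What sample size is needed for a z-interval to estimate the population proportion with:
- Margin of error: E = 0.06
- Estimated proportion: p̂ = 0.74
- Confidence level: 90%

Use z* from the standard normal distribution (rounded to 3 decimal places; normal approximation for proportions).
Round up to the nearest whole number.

Using z* for proportion z-interval (normal approximation).

For 90% confidence, z* = 1.645 (from standard normal table)

Sample size formula for proportion z-interval: n = z*²p̂(1-p̂)/E²

n = 1.645² × 0.74 × 0.26 / 0.06²
  = 2.706025 × 0.1924 / 0.0036
  = 144.6220

Round up to the nearest whole number: n = 145

145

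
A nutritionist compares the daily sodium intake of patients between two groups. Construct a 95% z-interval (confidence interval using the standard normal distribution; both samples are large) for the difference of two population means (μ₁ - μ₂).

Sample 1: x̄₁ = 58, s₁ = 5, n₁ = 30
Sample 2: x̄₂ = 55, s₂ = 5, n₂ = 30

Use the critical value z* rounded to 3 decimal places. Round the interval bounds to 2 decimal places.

Both samples are large (n₁ = 30 ≥ 30, n₂ = 30 ≥ 30), so a z-interval for the difference of means applies.

Point estimate: x̄₁ - x̄₂ = 58 - 55 = 3

Standard error: SE = √(s₁²/n₁ + s₂²/n₂)
= √(5²/30 + 5²/30)
= √(0.833333 + 0.833333)
= 1.290994

For 95% confidence, z* = 1.96 (from standard normal table)
Margin of error: E = z* × SE = 1.96 × 1.290994 = 2.5303

Z-interval: (x̄₁ - x̄₂) ± E = 3 ± 2.5303 = (0.4697, 5.5303)

Rounded to 2 decimal places:

(0.47, 5.53)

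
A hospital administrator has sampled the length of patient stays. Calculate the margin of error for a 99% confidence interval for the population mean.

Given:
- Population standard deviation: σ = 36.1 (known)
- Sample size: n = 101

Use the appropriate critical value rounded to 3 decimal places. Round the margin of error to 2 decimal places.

The population standard deviation σ is known, so use the z-interval margin of error formula.

For 99% confidence, z* = 2.576 (from standard normal table)

Margin of error formula for z-interval: E = z* × σ/√n

E = 2.576 × 36.1/√101
  = 2.576 × 3.592084
  = 9.2532

Rounded to 2 decimal places:

9.25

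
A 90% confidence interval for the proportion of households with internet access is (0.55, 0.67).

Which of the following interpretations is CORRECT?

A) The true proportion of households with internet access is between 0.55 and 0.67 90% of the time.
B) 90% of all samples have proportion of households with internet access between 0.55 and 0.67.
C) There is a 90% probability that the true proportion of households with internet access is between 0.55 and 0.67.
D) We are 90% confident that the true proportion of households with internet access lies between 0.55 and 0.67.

A confidence interval represents our confidence in the procedure, not a probability statement about the parameter.

Key concept: If we repeated this sampling process many times and computed a 90% CI each time, about 90% of those intervals would contain the true population parameter.

For this specific interval (0.55, 0.67):
- Midpoint (point estimate): 0.61
- Margin of error: 0.06

The correct interpretation is the one stating confidence that the true parameter lies in the interval — option D.

D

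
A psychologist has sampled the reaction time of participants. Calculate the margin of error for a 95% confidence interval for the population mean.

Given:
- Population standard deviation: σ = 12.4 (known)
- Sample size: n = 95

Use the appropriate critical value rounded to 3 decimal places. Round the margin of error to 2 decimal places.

The population standard deviation σ is known, so use the z-interval margin of error formula.

For 95% confidence, z* = 1.96 (from standard normal table)

Margin of error formula for z-interval: E = z* × σ/√n

E = 1.96 × 12.4/√95
  = 1.96 × 1.272213
  = 2.4935

Rounded to 2 decimal places:

2.49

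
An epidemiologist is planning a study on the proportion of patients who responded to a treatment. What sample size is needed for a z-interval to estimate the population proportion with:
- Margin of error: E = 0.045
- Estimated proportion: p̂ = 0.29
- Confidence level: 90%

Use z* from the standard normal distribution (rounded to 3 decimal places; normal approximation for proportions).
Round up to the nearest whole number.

Using z* for proportion z-interval (normal approximation).

For 90% confidence, z* = 1.645 (from standard normal table)

Sample size formula for proportion z-interval: n = z*²p̂(1-p̂)/E²

n = 1.645² × 0.29 × 0.71 / 0.045²
  = 2.706025 × 0.2059 / 0.002025
  = 275.1459

Round up to the nearest whole number: n = 276

276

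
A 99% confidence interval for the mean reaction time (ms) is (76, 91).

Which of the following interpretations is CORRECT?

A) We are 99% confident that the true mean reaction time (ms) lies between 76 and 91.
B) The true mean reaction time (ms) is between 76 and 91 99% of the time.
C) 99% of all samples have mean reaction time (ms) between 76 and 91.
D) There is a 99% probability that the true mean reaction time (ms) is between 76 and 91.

A confidence interval represents our confidence in the procedure, not a probability statement about the parameter.

Key concept: If we repeated this sampling process many times and computed a 99% CI each time, about 99% of those intervals would contain the true population parameter.

For this specific interval (76, 91):
- Midpoint (point estimate): 83.5
- Margin of error: 7.5

The correct interpretation is the one stating confidence that the true parameter lies in the interval — option A.

A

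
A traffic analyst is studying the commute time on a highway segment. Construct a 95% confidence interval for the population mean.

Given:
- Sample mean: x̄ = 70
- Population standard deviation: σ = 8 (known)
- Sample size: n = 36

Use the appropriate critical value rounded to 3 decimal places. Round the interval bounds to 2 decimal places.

The population standard deviation σ is known, so use a z-interval (standard normal critical value).

For 95% confidence, z* = 1.96 (from standard normal table)

Standard error: SE = σ/√n = 8/√36 = 1.333333

Margin of error: E = z* × SE = 1.96 × 1.333333 = 2.6133

Z-interval: x̄ ± E = 70 ± 2.6133 = (67.3867, 72.6133)

Rounded to 2 decimal places:

(67.39, 72.61)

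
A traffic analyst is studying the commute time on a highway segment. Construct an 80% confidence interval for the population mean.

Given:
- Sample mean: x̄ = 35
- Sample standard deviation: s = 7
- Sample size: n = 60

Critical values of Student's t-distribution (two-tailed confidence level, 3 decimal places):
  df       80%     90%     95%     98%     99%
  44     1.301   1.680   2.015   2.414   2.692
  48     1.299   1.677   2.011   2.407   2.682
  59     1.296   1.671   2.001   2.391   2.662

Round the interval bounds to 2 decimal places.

The population standard deviation σ is unknown (only the sample standard deviation s is given), so use a t-interval with df = n - 1 = 60 - 1 = 59.

For 80% confidence with df = 59, t* = 1.296 (from t-table)

Standard error: SE = s/√n = 7/√60 = 0.903696

Margin of error: E = t* × SE = 1.296 × 0.903696 = 1.1712

T-interval: x̄ ± E = 35 ± 1.1712 = (33.8288, 36.1712)

Rounded to 2 decimal places:

(33.83, 36.17)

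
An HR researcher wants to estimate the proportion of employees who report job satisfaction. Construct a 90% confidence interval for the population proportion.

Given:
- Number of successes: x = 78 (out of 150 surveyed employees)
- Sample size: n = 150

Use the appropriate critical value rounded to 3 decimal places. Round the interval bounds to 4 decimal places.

Sample proportion: p̂ = 78/150 = 0.520000

Check conditions for normal approximation:
  np̂ = 78 ≥ 10 ✓
  n(1-p̂) = 72 ≥ 10 ✓

The sample is large enough, so use a z-interval (normal approximation) for the proportion.

For 90% confidence, z* = 1.645 (from standard normal table)

Standard error: SE = √(p̂(1-p̂)/n) = √(0.520000×0.480000/150) = 0.04079216

Margin of error: E = z* × SE = 1.645 × 0.04079216 = 0.067103

Z-interval: p̂ ± E = 0.520000 ± 0.067103 = (0.452897, 0.587103)

Rounded to 4 decimal places:

(0.4529, 0.5871)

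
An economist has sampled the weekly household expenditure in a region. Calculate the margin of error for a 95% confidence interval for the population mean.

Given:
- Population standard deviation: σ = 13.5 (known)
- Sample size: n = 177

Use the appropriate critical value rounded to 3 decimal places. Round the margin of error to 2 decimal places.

The population standard deviation σ is known, so use the z-interval margin of error formula.

For 95% confidence, z* = 1.96 (from standard normal table)

Margin of error formula for z-interval: E = z* × σ/√n

E = 1.96 × 13.5/√177
  = 1.96 × 1.014722
  = 1.9889

Rounded to 2 decimal places:

1.99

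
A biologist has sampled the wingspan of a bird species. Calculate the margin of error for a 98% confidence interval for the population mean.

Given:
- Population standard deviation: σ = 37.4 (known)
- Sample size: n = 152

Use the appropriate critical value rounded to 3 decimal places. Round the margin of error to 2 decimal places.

The population standard deviation σ is known, so use the z-interval margin of error formula.

For 98% confidence, z* = 2.326 (from standard normal table)

Margin of error formula for z-interval: E = z* × σ/√n

E = 2.326 × 37.4/√152
  = 2.326 × 3.033541
  = 7.0560

Rounded to 2 decimal places:

7.06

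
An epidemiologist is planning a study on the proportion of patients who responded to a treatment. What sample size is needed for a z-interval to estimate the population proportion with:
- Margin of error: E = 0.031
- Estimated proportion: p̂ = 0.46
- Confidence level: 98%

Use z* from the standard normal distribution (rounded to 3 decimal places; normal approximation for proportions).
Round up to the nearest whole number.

Using z* for proportion z-interval (normal approximation).

For 98% confidence, z* = 2.326 (from standard normal table)

Sample size formula for proportion z-interval: n = z*²p̂(1-p̂)/E²

n = 2.326² × 0.46 × 0.54 / 0.031²
  = 5.410276 × 0.2484 / 0.000961
  = 1398.4522

Round up to the nearest whole number: n = 1399

1399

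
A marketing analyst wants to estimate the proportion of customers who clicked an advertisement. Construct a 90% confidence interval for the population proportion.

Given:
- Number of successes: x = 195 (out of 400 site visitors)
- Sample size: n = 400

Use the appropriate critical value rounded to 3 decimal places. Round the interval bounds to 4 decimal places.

Sample proportion: p̂ = 195/400 = 0.487500

Check conditions for normal approximation:
  np̂ = 195 ≥ 10 ✓
  n(1-p̂) = 205 ≥ 10 ✓

The sample is large enough, so use a z-interval (normal approximation) for the proportion.

For 90% confidence, z* = 1.645 (from standard normal table)

Standard error: SE = √(p̂(1-p̂)/n) = √(0.487500×0.512500/400) = 0.02499219

Margin of error: E = z* × SE = 1.645 × 0.02499219 = 0.041112

Z-interval: p̂ ± E = 0.487500 ± 0.041112 = (0.446388, 0.528612)

Rounded to 4 decimal places:

(0.4464, 0.5286)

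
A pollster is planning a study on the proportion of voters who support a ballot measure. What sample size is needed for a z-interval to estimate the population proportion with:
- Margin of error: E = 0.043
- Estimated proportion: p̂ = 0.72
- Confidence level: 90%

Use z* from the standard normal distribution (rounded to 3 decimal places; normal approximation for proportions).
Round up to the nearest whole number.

Using z* for proportion z-interval (normal approximation).

For 90% confidence, z* = 1.645 (from standard normal table)

Sample size formula for proportion z-interval: n = z*²p̂(1-p̂)/E²

n = 1.645² × 0.72 × 0.28 / 0.043²
  = 2.706025 × 0.2016 / 0.001849
  = 295.0431

Round up to the nearest whole number: n = 296

296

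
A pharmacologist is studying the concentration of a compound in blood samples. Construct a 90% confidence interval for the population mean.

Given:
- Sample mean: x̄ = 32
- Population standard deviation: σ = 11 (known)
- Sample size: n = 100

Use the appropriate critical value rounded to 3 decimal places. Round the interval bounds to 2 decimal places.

The population standard deviation σ is known, so use a z-interval (standard normal critical value).

For 90% confidence, z* = 1.645 (from standard normal table)

Standard error: SE = σ/√n = 11/√100 = 1.100000

Margin of error: E = z* × SE = 1.645 × 1.100000 = 1.8095

Z-interval: x̄ ± E = 32 ± 1.8095 = (30.1905, 33.8095)

Rounded to 2 decimal places:

(30.19, 33.81)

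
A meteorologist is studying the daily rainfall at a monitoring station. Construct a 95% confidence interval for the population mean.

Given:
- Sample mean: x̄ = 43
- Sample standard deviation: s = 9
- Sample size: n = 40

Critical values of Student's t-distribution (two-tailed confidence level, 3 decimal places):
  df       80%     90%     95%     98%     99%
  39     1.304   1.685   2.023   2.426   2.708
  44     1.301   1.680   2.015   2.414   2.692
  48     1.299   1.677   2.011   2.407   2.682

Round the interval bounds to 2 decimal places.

The population standard deviation σ is unknown (only the sample standard deviation s is given), so use a t-interval with df = n - 1 = 40 - 1 = 39.

For 95% confidence with df = 39, t* = 2.023 (from t-table)

Standard error: SE = s/√n = 9/√40 = 1.423025

Margin of error: E = t* × SE = 2.023 × 1.423025 = 2.8788

T-interval: x̄ ± E = 43 ± 2.8788 = (40.1212, 45.8788)

Rounded to 2 decimal places:

(40.12, 45.88)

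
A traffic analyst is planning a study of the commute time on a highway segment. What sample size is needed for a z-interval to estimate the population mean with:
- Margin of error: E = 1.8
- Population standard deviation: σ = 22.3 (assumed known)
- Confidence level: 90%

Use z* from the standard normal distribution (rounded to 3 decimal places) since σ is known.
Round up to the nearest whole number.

Using z* since population σ is known (z-interval formula).

For 90% confidence, z* = 1.645 (from standard normal table)

Sample size formula for z-interval: n = (z*σ/E)²

n = (1.645 × 22.3 / 1.8)²
  = (20.379722)²
  = 415.3331

Round up to the nearest whole number: n = 416

416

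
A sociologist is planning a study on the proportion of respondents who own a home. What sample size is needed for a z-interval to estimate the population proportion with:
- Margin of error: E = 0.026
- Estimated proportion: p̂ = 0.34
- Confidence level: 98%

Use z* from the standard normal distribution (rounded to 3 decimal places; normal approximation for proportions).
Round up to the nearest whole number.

Using z* for proportion z-interval (normal approximation).

For 98% confidence, z* = 2.326 (from standard normal table)

Sample size formula for proportion z-interval: n = z*²p̂(1-p̂)/E²

n = 2.326² × 0.34 × 0.66 / 0.026²
  = 5.410276 × 0.2244 / 0.000676
  = 1795.9555

Round up to the nearest whole number: n = 1796

1796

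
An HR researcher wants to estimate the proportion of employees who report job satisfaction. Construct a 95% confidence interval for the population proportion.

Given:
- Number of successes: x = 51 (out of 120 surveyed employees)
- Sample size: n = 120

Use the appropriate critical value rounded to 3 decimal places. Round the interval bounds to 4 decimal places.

Sample proportion: p̂ = 51/120 = 0.425000

Check conditions for normal approximation:
  np̂ = 51 ≥ 10 ✓
  n(1-p̂) = 69 ≥ 10 ✓

The sample is large enough, so use a z-interval (normal approximation) for the proportion.

For 95% confidence, z* = 1.96 (from standard normal table)

Standard error: SE = √(p̂(1-p̂)/n) = √(0.425000×0.575000/120) = 0.04512714

Margin of error: E = z* × SE = 1.96 × 0.04512714 = 0.088449

Z-interval: p̂ ± E = 0.425000 ± 0.088449 = (0.336551, 0.513449)

Rounded to 4 decimal places:

(0.3366, 0.5134)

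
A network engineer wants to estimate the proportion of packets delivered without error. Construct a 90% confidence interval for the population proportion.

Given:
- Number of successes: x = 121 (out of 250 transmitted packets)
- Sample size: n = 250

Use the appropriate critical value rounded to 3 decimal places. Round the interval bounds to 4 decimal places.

Sample proportion: p̂ = 121/250 = 0.484000

Check conditions for normal approximation:
  np̂ = 121 ≥ 10 ✓
  n(1-p̂) = 129 ≥ 10 ✓

The sample is large enough, so use a z-interval (normal approximation) for the proportion.

For 90% confidence, z* = 1.645 (from standard normal table)

Standard error: SE = √(p̂(1-p̂)/n) = √(0.484000×0.516000/250) = 0.03160658

Margin of error: E = z* × SE = 1.645 × 0.03160658 = 0.051993

Z-interval: p̂ ± E = 0.484000 ± 0.051993 = (0.432007, 0.535993)

Rounded to 4 decimal places:

(0.4320, 0.5360)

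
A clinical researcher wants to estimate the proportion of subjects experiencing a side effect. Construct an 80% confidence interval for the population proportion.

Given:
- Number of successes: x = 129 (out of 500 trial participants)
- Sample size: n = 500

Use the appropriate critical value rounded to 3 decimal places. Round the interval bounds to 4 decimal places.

Sample proportion: p̂ = 129/500 = 0.258000

Check conditions for normal approximation:
  np̂ = 129 ≥ 10 ✓
  n(1-p̂) = 371 ≥ 10 ✓

The sample is large enough, so use a z-interval (normal approximation) for the proportion.

For 80% confidence, z* = 1.282 (from standard normal table)

Standard error: SE = √(p̂(1-p̂)/n) = √(0.258000×0.742000/500) = 0.01956712

Margin of error: E = z* × SE = 1.282 × 0.01956712 = 0.025085

Z-interval: p̂ ± E = 0.258000 ± 0.025085 = (0.232915, 0.283085)

Rounded to 4 decimal places:

(0.2329, 0.2831)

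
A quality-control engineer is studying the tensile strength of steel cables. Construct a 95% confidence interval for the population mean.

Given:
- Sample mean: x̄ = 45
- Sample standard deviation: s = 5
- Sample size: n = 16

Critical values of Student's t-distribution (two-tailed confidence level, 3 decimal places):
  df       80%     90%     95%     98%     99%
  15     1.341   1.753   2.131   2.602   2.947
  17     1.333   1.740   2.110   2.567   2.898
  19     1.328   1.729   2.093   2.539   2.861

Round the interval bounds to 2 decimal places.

The population standard deviation σ is unknown (only the sample standard deviation s is given), so use a t-interval with df = n - 1 = 16 - 1 = 15.

For 95% confidence with df = 15, t* = 2.131 (from t-table)

Standard error: SE = s/√n = 5/√16 = 1.250000

Margin of error: E = t* × SE = 2.131 × 1.250000 = 2.6637

T-interval: x̄ ± E = 45 ± 2.6637 = (42.3362, 47.6638)

Rounded to 2 decimal places:

(42.34, 47.66)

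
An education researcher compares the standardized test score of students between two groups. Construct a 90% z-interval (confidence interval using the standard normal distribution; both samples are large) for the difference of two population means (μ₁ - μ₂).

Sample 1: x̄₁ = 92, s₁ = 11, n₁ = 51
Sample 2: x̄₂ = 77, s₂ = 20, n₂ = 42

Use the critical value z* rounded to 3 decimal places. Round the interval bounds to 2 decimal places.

Both samples are large (n₁ = 51 ≥ 30, n₂ = 42 ≥ 30), so a z-interval for the difference of means applies.

Point estimate: x̄₁ - x̄₂ = 92 - 77 = 15

Standard error: SE = √(s₁²/n₁ + s₂²/n₂)
= √(11²/51 + 20²/42)
= √(2.372549 + 9.523810)
= 3.449110

For 90% confidence, z* = 1.645 (from standard normal table)
Margin of error: E = z* × SE = 1.645 × 3.449110 = 5.6738

Z-interval: (x̄₁ - x̄₂) ± E = 15 ± 5.6738 = (9.3262, 20.6738)

Rounded to 2 decimal places:

(9.33, 20.67)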